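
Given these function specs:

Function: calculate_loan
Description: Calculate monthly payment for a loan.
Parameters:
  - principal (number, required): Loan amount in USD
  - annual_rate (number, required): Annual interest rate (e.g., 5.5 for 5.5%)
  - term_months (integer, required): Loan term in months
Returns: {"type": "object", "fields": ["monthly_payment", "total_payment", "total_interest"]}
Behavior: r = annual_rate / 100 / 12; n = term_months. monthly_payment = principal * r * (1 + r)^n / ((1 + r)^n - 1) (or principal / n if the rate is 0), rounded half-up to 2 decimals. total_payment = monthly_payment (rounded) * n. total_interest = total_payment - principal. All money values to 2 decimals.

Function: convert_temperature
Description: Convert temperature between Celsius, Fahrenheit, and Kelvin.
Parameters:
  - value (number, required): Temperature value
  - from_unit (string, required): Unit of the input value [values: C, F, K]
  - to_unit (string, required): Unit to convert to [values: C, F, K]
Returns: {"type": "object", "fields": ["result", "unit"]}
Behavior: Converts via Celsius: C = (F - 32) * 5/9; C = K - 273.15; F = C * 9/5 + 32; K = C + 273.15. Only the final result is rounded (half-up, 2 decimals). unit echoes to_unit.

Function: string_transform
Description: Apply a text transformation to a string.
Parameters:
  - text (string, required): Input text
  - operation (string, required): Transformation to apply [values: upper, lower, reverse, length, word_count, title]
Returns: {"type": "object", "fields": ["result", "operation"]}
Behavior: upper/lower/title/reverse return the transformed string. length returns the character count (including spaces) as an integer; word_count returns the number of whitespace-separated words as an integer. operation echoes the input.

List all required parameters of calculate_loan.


Parameters of calculate_loan and their required/optional flag:
  principal: required
  annual_rate: required
  term_months: required
annual_rate, principal, term_months


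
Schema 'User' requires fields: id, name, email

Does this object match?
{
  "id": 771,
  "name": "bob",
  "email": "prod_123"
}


Checking required fields... All present.
Valid - all required fields present


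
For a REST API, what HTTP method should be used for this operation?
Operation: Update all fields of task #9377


GET = read, POST = create, PUT = update/replace, DELETE = remove
This operation is an update/replace.
PUT


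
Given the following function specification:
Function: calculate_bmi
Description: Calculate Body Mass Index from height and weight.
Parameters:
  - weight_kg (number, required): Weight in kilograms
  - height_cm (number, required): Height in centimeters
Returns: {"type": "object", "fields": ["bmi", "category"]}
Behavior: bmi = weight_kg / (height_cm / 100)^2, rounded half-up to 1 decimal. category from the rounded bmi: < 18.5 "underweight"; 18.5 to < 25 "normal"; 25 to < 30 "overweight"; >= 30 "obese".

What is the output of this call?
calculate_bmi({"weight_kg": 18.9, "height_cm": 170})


height_m = 170 / 100 = 1.7
bmi = 18.9 / 1.7^2 = 18.9 / 2.89 = 6.539792 -> 6.5
6.5 < 18.5 -> underweight
Output:
{"bmi": 6.5, "category": "underweight"}


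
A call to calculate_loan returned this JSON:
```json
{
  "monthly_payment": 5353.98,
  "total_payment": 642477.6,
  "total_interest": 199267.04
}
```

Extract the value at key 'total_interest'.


199267.04


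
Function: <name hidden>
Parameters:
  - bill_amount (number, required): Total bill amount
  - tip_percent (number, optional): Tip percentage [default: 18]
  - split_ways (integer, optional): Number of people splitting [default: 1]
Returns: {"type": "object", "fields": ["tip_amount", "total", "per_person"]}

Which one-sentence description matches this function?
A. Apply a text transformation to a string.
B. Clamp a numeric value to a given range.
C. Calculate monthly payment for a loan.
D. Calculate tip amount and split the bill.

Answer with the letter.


Parameters bill_amount, tip_percent, split_ways and return ["tip_amount", "total", "per_person"] fit: Calculate tip amount and split the bill.
D


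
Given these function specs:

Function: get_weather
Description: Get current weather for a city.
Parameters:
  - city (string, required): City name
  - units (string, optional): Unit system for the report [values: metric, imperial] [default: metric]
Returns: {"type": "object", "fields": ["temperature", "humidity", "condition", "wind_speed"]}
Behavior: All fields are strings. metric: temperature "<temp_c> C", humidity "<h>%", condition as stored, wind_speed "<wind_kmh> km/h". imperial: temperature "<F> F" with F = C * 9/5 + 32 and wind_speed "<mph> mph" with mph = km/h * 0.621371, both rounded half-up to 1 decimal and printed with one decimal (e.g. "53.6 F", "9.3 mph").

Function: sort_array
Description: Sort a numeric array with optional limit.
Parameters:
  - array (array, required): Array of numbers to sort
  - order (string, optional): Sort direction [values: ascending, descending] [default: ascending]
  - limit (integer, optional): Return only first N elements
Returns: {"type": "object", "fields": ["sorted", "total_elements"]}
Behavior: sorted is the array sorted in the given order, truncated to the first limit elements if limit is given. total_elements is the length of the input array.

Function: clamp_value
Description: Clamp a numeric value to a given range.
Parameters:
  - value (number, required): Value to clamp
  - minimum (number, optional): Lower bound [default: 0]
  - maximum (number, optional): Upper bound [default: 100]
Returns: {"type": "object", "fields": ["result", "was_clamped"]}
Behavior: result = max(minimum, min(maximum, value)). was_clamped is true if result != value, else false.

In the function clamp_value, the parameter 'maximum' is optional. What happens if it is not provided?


The clamp_value spec declares:
  - maximum (number, optional): Upper bound [default: 100]
It defaults to 100


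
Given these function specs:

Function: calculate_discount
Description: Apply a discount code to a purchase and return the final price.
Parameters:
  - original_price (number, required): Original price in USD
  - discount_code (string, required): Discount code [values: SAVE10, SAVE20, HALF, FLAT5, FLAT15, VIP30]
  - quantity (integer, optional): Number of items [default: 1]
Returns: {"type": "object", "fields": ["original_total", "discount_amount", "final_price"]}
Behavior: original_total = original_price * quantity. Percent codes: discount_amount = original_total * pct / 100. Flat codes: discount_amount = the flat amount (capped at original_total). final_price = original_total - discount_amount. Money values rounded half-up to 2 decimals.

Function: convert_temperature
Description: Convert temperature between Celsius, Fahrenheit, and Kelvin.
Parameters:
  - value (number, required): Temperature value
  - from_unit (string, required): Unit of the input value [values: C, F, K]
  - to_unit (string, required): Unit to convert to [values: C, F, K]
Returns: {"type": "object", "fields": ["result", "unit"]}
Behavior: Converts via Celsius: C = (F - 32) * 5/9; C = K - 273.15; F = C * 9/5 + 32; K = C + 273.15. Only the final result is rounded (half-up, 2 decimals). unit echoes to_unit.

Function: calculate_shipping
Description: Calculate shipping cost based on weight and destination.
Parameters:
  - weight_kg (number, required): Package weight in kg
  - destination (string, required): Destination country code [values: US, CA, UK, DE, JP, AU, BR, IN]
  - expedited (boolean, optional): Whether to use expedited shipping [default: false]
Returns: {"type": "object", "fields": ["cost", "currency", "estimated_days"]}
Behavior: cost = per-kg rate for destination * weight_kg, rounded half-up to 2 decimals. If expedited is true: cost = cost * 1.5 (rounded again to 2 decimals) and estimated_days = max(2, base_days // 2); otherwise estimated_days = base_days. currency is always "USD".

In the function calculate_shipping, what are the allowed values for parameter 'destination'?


The calculate_shipping spec declares:
  - destination (string, required): Destination country code [values: US, CA, UK, DE, JP, AU, BR, IN]
Allowed values:
US, CA, UK, DE, JP, AU, BR, IN


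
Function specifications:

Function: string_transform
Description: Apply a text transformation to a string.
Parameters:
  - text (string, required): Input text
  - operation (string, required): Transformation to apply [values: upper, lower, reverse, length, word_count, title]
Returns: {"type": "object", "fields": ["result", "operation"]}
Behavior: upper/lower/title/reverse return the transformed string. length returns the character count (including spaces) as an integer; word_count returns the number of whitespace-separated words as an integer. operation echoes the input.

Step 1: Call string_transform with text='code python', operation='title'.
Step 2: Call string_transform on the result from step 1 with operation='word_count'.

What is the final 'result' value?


Step 1: string_transform(text='code python', operation='title')
  -> result = 'Code Python'
Step 2: string_transform(text='Code Python', operation='word_count')
  words: Code, Python -> 2
  -> result = 2
2


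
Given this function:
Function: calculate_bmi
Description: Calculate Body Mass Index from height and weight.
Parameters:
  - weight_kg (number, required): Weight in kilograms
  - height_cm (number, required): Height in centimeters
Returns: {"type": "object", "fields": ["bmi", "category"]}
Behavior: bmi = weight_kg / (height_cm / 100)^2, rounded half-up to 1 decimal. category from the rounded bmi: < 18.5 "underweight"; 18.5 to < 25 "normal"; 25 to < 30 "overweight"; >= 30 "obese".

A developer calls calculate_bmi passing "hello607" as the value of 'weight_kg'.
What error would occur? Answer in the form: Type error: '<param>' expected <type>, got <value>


Spec: 'weight_kg' is declared as number; "hello607" is a string.
Type error: 'weight_kg' expected number, got "hello607"


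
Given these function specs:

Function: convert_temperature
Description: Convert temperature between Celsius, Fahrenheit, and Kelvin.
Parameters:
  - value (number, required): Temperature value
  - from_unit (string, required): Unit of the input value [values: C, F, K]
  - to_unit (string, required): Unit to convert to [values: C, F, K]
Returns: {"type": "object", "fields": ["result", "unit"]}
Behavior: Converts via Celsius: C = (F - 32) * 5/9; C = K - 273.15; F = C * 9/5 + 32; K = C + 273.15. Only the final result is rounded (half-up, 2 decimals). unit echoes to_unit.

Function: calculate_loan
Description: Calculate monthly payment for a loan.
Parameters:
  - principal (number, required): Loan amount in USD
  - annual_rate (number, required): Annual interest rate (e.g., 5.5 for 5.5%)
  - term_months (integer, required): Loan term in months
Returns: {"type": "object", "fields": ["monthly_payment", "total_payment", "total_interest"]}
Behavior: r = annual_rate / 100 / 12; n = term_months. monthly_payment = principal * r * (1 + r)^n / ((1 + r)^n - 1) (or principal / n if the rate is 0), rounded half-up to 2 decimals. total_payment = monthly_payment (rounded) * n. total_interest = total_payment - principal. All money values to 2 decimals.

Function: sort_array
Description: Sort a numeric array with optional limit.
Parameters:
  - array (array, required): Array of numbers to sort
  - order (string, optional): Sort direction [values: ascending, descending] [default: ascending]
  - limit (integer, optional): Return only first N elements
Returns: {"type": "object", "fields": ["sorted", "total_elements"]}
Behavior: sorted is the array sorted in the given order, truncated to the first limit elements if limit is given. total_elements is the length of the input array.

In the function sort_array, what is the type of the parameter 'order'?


The sort_array spec declares:
  - order (string, optional): Sort direction [values: ascending, descending] [default: ascending]
Type:
string


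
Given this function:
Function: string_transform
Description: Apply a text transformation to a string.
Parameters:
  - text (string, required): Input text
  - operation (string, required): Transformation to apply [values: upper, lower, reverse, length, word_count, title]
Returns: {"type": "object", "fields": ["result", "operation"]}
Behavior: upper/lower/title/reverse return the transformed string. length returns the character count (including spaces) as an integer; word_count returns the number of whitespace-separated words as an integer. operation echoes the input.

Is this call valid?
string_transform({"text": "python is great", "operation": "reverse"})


Checking all required parameters present and types match... All valid.
Valid


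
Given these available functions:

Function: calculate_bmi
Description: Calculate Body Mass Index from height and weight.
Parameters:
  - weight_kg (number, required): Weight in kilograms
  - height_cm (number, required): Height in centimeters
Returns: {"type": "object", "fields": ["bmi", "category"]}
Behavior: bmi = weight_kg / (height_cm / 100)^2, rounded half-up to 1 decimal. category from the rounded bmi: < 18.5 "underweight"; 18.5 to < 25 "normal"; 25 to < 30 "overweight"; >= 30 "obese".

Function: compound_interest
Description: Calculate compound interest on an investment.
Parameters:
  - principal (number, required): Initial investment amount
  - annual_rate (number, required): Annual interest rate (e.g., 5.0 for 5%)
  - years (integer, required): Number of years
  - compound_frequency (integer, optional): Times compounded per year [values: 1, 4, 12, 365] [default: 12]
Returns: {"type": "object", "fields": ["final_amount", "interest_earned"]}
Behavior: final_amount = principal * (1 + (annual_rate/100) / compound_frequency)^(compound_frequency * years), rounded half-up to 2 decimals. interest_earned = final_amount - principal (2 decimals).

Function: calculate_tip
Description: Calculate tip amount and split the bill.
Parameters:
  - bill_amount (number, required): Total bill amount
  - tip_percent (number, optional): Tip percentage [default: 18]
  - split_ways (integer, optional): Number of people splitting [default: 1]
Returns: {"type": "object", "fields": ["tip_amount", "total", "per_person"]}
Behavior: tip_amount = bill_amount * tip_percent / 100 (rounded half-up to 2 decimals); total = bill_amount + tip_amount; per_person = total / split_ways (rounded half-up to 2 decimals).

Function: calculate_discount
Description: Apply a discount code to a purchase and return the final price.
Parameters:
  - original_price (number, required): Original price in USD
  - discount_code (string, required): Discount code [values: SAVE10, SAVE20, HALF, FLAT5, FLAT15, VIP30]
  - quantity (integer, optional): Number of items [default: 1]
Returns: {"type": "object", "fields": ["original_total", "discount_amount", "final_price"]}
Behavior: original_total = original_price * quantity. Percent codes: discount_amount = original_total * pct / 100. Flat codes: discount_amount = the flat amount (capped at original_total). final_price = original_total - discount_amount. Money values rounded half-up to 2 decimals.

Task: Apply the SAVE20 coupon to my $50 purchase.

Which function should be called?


The task needs a function whose description is: Apply a discount code to a purchase and return the final price.
calculate_discount


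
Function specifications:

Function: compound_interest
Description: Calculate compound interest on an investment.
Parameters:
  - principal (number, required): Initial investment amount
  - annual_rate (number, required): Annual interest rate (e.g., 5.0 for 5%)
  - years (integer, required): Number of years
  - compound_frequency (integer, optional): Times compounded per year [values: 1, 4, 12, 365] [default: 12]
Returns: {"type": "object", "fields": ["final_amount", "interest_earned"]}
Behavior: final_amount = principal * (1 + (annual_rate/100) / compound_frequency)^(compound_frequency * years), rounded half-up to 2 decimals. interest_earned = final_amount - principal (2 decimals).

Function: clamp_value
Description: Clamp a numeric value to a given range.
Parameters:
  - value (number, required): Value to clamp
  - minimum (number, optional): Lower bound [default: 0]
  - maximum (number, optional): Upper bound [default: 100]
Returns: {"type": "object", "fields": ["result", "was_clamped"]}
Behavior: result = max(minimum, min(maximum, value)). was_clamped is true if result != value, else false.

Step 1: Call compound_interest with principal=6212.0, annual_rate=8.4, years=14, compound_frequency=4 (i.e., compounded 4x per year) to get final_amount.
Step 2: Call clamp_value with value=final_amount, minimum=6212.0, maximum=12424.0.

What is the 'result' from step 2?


Step 1: compound_interest
  rate per period = 8.4/100/4 = 0.021 (keep full precision); periods = 4 * 14 = 56
  (1 + 0.021)^56 = 3.20214915
  final_amount = 6212.0 * 3.20214915 = 19891.750529 -> 19891.75
  interest_earned = 19891.75 - 6212.00 = 13679.75
  -> final_amount = 19891.75
Step 2: clamp_value(value=19891.75, minimum=6212.0, maximum=12424.0)
  result = max(6212.0, min(12424.0, 19891.75)) = max(6212.0, 12424.0) = 12424.0
  was_clamped = (12424.0 != 19891.75) = true
  -> result = 12424.0
12424.0


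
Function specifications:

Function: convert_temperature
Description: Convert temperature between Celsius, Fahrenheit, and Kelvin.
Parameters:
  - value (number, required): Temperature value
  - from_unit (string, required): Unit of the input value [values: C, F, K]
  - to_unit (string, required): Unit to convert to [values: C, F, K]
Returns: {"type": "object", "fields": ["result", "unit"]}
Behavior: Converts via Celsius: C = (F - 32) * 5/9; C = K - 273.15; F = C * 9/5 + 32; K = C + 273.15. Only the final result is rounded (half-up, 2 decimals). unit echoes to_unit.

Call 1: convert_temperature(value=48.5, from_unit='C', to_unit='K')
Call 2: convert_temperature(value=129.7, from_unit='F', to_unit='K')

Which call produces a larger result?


Call 1:
  Input already in C: 48.5
  To K: 48.5 + 273.15 = 321.65
  Round to 2 decimals: 321.65
  -> 321.65 K
Call 2:
  To C: (129.7 - 32) * 5/9 = 54.277778
  To K: 54.277778 + 273.15 = 327.427778
  Round to 2 decimals: 327.43
  -> 327.43 K
Call 2 (327.43 K)


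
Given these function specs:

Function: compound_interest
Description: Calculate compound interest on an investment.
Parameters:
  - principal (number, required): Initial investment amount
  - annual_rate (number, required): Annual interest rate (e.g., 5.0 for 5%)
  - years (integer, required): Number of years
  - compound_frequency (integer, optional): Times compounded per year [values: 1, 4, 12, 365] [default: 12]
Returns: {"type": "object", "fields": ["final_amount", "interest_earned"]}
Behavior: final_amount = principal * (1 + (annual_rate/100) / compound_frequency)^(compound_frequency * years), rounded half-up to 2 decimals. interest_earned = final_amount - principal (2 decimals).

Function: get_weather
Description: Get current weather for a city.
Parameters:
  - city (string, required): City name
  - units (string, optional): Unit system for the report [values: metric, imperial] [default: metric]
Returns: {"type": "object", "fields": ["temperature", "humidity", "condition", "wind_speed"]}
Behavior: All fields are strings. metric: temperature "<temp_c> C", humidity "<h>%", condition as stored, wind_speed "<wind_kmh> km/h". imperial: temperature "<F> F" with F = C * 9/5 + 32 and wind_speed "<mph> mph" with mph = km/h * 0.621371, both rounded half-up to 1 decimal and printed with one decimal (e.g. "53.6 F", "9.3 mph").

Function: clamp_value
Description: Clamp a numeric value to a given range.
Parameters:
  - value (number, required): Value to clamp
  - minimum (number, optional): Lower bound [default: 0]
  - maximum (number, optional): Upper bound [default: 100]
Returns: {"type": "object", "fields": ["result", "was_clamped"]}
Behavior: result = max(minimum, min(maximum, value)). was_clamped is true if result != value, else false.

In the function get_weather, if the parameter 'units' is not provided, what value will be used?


The get_weather spec declares:
  - units (string, optional): Unit system for the report [values: metric, imperial] [default: metric]
Default:
metric


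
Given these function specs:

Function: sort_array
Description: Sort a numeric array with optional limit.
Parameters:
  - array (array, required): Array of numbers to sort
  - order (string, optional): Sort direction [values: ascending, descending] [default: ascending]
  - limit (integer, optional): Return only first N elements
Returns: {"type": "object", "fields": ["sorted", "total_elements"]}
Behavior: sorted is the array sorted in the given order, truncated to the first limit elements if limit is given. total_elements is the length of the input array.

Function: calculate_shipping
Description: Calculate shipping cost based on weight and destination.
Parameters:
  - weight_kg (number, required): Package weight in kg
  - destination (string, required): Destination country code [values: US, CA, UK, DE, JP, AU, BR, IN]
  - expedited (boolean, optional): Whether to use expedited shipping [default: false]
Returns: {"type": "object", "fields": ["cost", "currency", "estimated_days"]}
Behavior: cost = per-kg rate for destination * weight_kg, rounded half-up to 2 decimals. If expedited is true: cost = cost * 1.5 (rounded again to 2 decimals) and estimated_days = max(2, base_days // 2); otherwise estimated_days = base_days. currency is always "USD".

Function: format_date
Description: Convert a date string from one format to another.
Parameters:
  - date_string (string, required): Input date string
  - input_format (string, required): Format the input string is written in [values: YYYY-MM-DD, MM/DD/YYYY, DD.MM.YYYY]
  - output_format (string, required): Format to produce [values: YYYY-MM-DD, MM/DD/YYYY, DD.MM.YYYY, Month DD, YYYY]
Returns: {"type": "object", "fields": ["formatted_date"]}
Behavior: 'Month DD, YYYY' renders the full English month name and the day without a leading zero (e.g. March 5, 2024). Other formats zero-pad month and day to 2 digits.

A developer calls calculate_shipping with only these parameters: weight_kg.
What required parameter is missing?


Required parameters: weight_kg, destination
Provided: weight_kg
Missing: destination
destination


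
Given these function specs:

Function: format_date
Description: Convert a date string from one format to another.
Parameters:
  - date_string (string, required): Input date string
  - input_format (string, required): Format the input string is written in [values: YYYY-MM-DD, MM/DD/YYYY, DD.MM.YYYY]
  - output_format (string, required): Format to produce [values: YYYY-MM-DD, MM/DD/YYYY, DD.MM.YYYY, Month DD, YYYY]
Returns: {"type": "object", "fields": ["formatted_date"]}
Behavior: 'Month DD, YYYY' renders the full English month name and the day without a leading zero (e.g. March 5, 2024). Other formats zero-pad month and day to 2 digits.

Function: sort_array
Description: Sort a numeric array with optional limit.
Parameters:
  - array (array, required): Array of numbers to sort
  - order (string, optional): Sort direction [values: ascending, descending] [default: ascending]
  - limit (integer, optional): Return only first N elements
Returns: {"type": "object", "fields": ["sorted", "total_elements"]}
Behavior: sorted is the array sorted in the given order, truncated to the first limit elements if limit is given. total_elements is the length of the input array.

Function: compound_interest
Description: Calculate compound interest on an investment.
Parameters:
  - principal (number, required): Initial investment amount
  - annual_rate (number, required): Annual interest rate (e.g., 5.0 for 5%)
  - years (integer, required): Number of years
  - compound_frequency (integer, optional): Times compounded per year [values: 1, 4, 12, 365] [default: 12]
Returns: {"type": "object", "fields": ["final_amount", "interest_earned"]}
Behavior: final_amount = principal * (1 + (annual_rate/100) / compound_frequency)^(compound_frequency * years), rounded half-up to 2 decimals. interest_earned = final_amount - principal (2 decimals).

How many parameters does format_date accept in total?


Parameters of format_date: date_string (required), input_format (required), output_format (required)
Total:
3


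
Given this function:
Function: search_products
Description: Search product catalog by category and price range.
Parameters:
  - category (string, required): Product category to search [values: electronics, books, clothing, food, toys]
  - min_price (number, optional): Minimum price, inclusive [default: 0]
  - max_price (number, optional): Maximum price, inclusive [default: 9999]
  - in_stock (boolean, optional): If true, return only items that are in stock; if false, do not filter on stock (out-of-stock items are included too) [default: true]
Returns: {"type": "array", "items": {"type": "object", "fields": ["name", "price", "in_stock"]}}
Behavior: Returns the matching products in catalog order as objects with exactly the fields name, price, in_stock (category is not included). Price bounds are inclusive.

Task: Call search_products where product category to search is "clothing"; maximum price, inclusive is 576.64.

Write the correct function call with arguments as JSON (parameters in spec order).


Mapping each described value to its parameter name:
  'Product category to search' -> category = "clothing"
  'Maximum price, inclusive' -> max_price = 576.64
search_products({"category": "clothing", "max_price": 576.64})


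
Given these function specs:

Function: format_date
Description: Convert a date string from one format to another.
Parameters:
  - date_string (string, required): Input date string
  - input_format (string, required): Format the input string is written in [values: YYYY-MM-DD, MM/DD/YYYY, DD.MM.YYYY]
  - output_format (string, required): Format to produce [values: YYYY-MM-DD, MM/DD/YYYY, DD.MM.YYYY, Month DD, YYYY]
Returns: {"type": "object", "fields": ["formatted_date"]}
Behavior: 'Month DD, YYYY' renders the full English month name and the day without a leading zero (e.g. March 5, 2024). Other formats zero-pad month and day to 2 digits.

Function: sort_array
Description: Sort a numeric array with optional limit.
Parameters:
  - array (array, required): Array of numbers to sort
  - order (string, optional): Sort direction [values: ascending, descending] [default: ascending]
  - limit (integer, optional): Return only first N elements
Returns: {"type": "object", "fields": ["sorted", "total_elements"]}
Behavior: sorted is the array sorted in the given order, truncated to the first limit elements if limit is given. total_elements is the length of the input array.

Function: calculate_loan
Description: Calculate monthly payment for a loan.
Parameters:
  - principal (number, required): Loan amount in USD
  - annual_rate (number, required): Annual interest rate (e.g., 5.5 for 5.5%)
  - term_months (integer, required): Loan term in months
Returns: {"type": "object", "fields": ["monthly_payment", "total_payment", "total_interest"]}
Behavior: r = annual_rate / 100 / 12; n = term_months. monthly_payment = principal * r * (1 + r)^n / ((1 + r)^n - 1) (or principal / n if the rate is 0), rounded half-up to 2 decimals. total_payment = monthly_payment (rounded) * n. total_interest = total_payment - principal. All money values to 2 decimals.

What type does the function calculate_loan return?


The calculate_loan spec declares Returns: {"type": "object", "fields": ["monthly_payment", "total_payment", "total_interest"]}
Type:
object


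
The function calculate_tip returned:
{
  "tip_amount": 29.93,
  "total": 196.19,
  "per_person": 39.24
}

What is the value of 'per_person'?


39.24


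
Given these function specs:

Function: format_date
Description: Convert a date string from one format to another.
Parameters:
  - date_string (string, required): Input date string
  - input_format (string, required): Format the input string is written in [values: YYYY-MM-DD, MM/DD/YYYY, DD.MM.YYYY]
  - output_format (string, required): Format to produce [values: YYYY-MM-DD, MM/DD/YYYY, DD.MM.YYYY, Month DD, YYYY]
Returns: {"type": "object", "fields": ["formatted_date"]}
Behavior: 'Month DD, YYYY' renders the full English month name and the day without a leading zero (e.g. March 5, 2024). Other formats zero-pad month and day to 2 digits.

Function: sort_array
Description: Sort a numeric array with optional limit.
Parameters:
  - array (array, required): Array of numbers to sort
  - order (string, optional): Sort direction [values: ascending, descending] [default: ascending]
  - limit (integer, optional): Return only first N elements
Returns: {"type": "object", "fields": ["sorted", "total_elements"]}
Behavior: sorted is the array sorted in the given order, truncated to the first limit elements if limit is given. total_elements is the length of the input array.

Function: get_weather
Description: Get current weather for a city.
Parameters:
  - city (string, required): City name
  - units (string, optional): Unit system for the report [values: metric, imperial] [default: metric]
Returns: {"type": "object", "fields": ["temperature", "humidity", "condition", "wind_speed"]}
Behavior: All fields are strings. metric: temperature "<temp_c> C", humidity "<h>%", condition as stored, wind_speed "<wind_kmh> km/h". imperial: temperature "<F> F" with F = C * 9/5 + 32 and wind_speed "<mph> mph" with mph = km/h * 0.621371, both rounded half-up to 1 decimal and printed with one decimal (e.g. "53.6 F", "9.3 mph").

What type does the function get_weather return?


The get_weather spec declares Returns: {"type": "object", "fields": ["temperature", "humidity", "condition", "wind_speed"]}
Type:
object


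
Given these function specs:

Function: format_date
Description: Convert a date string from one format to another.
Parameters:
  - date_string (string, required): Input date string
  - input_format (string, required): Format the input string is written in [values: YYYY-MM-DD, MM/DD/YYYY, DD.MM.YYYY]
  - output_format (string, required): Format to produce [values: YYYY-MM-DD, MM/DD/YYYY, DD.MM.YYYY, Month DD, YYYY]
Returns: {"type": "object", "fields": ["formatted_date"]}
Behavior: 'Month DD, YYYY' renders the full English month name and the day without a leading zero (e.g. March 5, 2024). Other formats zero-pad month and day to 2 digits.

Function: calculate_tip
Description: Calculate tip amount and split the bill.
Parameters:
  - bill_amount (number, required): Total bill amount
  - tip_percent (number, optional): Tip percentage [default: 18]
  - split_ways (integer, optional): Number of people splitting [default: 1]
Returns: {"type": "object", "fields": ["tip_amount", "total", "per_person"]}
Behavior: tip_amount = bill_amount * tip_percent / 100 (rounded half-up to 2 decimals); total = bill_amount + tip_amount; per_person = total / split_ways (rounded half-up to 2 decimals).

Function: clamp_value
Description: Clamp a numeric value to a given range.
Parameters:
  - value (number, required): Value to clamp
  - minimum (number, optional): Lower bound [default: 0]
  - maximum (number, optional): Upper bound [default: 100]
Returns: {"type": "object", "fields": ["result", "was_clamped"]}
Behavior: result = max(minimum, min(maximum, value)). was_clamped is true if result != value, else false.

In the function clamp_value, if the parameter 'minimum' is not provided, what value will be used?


The clamp_value spec declares:
  - minimum (number, optional): Lower bound [default: 0]
Default:
0


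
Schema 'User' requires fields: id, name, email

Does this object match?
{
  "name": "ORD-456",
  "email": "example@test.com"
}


Checking required fields...
Missing: id
Invalid - missing required field 'id'


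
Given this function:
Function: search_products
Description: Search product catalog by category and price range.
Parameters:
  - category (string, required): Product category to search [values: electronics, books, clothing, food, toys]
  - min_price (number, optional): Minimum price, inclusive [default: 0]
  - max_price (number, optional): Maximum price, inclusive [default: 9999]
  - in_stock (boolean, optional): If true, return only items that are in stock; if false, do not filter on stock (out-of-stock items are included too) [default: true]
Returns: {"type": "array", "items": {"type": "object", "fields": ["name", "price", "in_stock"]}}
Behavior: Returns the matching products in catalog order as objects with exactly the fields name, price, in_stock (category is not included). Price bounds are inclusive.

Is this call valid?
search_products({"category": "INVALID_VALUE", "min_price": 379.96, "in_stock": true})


Checking parameter values...
Parameter 'category' has value 'INVALID_VALUE' not in allowed: electronics, books, clothing, food, toys
Invalid - 'category' must be one of electronics, books, clothing, food, toys


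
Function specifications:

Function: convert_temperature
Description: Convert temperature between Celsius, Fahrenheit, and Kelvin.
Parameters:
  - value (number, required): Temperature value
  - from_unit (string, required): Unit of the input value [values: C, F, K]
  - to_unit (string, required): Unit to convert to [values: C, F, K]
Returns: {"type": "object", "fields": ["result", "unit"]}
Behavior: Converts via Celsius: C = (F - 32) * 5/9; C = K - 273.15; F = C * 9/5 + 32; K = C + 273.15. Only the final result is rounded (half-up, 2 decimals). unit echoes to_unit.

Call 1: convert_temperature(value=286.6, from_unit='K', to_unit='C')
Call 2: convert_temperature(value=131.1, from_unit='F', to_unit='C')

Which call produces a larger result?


Call 1:
  To C: 286.6 - 273.15 = 13.45
  Target is C: 13.45
  Round to 2 decimals: 13.45
  -> 13.45 C
Call 2:
  To C: (131.1 - 32) * 5/9 = 55.055556
  Target is C: 55.055556
  Round to 2 decimals: 55.06
  -> 55.06 C
Call 2 (55.06 C)


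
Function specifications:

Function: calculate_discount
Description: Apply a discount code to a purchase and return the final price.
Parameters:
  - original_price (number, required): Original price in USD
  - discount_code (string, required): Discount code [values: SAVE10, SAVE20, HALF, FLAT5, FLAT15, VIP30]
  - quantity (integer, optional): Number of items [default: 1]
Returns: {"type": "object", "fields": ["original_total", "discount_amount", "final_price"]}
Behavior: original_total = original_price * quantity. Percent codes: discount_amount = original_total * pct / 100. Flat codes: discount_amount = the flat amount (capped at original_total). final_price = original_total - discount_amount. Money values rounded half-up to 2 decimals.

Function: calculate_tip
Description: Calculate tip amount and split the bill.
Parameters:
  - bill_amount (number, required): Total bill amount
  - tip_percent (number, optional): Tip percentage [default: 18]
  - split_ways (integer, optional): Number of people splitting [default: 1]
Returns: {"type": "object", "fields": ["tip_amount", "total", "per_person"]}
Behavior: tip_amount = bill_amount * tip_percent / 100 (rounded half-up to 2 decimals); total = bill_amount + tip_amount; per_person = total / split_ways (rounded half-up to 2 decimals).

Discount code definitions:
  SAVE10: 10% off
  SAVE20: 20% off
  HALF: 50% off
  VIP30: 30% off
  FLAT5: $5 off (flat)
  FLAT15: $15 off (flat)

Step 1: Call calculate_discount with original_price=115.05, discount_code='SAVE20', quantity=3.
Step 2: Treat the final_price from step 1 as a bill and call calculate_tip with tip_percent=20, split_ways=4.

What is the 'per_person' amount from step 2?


Step 1: calculate_discount(original_price=115.05, discount_code=SAVE20, quantity=3)
  original_total = 115.05 * 3 = 345.15
  SAVE20 = 20% off: discount_amount = 345.15 * 20/100 = 69.03 -> 69.03
  final_price = 345.15 - 69.03 = 276.12
  -> final_price = 276.12
Step 2: calculate_tip(bill_amount=276.12, tip_percent=20, split_ways=4)
  tip_amount = 276.12 * 20/100 = 55.224 -> 55.22
  total = 276.12 + 55.22 = 331.34
  per_person = 331.34 / 4 = 82.835 -> 82.84
  -> per_person = 82.84
$82.84


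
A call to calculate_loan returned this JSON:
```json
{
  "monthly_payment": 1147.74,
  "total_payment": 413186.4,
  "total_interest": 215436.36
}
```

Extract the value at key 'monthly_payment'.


1147.74


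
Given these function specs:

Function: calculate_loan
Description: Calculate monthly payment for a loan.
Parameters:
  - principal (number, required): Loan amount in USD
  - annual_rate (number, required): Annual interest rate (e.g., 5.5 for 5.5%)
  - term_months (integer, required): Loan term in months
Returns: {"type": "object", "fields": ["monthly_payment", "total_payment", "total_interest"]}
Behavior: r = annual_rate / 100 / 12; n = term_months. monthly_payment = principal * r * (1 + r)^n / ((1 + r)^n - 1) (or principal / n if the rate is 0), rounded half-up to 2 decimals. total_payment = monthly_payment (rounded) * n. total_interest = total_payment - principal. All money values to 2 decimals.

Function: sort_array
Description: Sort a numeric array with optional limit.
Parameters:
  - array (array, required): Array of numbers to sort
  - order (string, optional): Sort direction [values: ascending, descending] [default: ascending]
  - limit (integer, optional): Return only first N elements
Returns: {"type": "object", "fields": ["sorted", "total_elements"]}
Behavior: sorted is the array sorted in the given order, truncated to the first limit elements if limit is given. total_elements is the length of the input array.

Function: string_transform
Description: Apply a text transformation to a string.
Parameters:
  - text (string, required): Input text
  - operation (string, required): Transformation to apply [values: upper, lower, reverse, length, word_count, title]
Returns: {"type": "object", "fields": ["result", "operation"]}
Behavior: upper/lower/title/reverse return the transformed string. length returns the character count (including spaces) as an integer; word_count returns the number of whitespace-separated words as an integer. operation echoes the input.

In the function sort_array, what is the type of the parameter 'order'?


The sort_array spec declares:
  - order (string, optional): Sort direction [values: ascending, descending] [default: ascending]
Type:
string


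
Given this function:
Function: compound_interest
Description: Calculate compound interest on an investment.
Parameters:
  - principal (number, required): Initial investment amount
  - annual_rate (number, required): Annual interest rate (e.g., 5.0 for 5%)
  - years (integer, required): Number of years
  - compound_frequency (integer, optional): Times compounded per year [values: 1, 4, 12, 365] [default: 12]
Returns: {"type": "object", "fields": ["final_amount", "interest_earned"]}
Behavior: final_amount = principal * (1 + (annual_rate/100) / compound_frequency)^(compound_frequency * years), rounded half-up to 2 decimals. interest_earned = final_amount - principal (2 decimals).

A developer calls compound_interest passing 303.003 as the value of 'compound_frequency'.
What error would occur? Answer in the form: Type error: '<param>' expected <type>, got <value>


Spec: 'compound_frequency' is declared as integer; 303.003 is a non-integer number.
Type error: 'compound_frequency' expected integer, got 303.003


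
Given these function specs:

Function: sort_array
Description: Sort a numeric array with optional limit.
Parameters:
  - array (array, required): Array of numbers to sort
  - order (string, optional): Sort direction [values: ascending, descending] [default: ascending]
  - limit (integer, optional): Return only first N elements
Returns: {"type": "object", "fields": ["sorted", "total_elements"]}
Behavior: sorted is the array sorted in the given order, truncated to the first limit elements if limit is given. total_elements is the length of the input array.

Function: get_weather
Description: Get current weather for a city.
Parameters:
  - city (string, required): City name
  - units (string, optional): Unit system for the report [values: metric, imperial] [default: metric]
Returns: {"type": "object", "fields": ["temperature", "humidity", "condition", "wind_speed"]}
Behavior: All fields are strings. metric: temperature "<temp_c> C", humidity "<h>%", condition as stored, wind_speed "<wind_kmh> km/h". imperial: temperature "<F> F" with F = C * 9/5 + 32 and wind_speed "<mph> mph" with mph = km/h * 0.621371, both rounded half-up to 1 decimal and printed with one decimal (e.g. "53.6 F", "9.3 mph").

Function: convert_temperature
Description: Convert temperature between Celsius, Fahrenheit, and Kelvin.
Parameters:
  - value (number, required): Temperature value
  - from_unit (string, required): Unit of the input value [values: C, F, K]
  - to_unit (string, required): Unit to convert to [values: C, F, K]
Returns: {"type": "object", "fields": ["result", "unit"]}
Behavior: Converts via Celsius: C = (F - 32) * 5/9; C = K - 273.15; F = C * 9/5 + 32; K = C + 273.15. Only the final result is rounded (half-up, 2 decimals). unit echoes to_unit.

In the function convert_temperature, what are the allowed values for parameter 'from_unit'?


The convert_temperature spec declares:
  - from_unit (string, required): Unit of the input value [values: C, F, K]
Allowed values:
C, F, K
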